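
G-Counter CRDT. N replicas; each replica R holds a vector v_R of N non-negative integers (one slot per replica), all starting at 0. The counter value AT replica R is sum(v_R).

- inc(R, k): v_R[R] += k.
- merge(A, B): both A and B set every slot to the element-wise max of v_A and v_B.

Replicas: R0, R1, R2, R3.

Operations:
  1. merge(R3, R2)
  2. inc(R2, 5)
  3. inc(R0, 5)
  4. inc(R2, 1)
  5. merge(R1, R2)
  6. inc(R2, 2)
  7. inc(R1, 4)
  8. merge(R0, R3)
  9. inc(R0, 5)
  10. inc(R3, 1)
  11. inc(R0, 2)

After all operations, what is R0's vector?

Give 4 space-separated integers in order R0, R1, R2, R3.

Answer: 12 0 0 0

Derivation:
Op 1: merge R3<->R2 -> R3=(0,0,0,0) R2=(0,0,0,0)
Op 2: inc R2 by 5 -> R2=(0,0,5,0) value=5
Op 3: inc R0 by 5 -> R0=(5,0,0,0) value=5
Op 4: inc R2 by 1 -> R2=(0,0,6,0) value=6
Op 5: merge R1<->R2 -> R1=(0,0,6,0) R2=(0,0,6,0)
Op 6: inc R2 by 2 -> R2=(0,0,8,0) value=8
Op 7: inc R1 by 4 -> R1=(0,4,6,0) value=10
Op 8: merge R0<->R3 -> R0=(5,0,0,0) R3=(5,0,0,0)
Op 9: inc R0 by 5 -> R0=(10,0,0,0) value=10
Op 10: inc R3 by 1 -> R3=(5,0,0,1) value=6
Op 11: inc R0 by 2 -> R0=(12,0,0,0) value=12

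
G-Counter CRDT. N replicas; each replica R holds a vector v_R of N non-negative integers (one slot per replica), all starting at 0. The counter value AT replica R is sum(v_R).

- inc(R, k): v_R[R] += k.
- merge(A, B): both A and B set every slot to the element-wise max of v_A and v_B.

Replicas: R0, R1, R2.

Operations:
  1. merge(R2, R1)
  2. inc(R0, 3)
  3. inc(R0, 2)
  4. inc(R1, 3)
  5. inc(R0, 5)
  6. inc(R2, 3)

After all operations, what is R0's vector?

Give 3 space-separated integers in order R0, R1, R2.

Op 1: merge R2<->R1 -> R2=(0,0,0) R1=(0,0,0)
Op 2: inc R0 by 3 -> R0=(3,0,0) value=3
Op 3: inc R0 by 2 -> R0=(5,0,0) value=5
Op 4: inc R1 by 3 -> R1=(0,3,0) value=3
Op 5: inc R0 by 5 -> R0=(10,0,0) value=10
Op 6: inc R2 by 3 -> R2=(0,0,3) value=3

Answer: 10 0 0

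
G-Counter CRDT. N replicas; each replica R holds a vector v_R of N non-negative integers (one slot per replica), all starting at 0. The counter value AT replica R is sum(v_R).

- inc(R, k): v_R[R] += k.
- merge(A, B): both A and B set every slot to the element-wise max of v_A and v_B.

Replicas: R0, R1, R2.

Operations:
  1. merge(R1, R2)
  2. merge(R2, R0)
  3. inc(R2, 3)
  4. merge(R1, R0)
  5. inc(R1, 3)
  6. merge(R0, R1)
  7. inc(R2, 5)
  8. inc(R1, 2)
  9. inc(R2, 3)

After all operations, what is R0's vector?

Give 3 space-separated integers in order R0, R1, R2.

Op 1: merge R1<->R2 -> R1=(0,0,0) R2=(0,0,0)
Op 2: merge R2<->R0 -> R2=(0,0,0) R0=(0,0,0)
Op 3: inc R2 by 3 -> R2=(0,0,3) value=3
Op 4: merge R1<->R0 -> R1=(0,0,0) R0=(0,0,0)
Op 5: inc R1 by 3 -> R1=(0,3,0) value=3
Op 6: merge R0<->R1 -> R0=(0,3,0) R1=(0,3,0)
Op 7: inc R2 by 5 -> R2=(0,0,8) value=8
Op 8: inc R1 by 2 -> R1=(0,5,0) value=5
Op 9: inc R2 by 3 -> R2=(0,0,11) value=11

Answer: 0 3 0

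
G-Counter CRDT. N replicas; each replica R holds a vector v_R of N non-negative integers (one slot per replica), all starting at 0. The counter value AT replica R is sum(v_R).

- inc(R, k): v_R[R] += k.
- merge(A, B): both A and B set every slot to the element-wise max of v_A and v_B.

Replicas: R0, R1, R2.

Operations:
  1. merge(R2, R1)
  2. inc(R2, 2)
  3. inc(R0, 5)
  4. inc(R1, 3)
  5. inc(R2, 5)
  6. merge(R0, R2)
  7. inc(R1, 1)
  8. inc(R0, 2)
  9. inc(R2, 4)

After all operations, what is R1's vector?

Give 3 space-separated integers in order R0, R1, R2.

Answer: 0 4 0

Derivation:
Op 1: merge R2<->R1 -> R2=(0,0,0) R1=(0,0,0)
Op 2: inc R2 by 2 -> R2=(0,0,2) value=2
Op 3: inc R0 by 5 -> R0=(5,0,0) value=5
Op 4: inc R1 by 3 -> R1=(0,3,0) value=3
Op 5: inc R2 by 5 -> R2=(0,0,7) value=7
Op 6: merge R0<->R2 -> R0=(5,0,7) R2=(5,0,7)
Op 7: inc R1 by 1 -> R1=(0,4,0) value=4
Op 8: inc R0 by 2 -> R0=(7,0,7) value=14
Op 9: inc R2 by 4 -> R2=(5,0,11) value=16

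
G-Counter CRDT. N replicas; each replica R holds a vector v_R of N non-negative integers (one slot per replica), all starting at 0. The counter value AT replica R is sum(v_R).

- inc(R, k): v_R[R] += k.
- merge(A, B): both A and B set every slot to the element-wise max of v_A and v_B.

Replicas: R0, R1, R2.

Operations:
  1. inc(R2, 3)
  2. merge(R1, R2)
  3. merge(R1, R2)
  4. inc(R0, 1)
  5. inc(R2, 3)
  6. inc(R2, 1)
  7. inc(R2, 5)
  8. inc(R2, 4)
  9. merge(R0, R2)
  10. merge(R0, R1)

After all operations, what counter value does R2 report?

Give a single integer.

Answer: 17

Derivation:
Op 1: inc R2 by 3 -> R2=(0,0,3) value=3
Op 2: merge R1<->R2 -> R1=(0,0,3) R2=(0,0,3)
Op 3: merge R1<->R2 -> R1=(0,0,3) R2=(0,0,3)
Op 4: inc R0 by 1 -> R0=(1,0,0) value=1
Op 5: inc R2 by 3 -> R2=(0,0,6) value=6
Op 6: inc R2 by 1 -> R2=(0,0,7) value=7
Op 7: inc R2 by 5 -> R2=(0,0,12) value=12
Op 8: inc R2 by 4 -> R2=(0,0,16) value=16
Op 9: merge R0<->R2 -> R0=(1,0,16) R2=(1,0,16)
Op 10: merge R0<->R1 -> R0=(1,0,16) R1=(1,0,16)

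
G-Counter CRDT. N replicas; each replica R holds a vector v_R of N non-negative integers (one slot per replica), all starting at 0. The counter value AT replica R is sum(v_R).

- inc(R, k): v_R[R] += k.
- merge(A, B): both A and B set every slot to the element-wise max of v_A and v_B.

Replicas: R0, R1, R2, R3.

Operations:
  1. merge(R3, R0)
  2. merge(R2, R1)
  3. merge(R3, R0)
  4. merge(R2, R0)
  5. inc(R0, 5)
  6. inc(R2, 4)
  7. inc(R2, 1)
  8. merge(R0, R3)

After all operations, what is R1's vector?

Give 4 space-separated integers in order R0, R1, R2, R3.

Answer: 0 0 0 0

Derivation:
Op 1: merge R3<->R0 -> R3=(0,0,0,0) R0=(0,0,0,0)
Op 2: merge R2<->R1 -> R2=(0,0,0,0) R1=(0,0,0,0)
Op 3: merge R3<->R0 -> R3=(0,0,0,0) R0=(0,0,0,0)
Op 4: merge R2<->R0 -> R2=(0,0,0,0) R0=(0,0,0,0)
Op 5: inc R0 by 5 -> R0=(5,0,0,0) value=5
Op 6: inc R2 by 4 -> R2=(0,0,4,0) value=4
Op 7: inc R2 by 1 -> R2=(0,0,5,0) value=5
Op 8: merge R0<->R3 -> R0=(5,0,0,0) R3=(5,0,0,0)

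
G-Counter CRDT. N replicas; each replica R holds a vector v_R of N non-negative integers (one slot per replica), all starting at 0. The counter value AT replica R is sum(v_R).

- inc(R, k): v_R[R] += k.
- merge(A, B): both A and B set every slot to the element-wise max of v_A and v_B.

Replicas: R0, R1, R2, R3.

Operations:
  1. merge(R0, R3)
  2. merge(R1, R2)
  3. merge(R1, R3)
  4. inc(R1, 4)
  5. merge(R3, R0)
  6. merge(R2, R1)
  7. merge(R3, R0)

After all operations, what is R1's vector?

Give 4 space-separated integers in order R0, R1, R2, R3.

Answer: 0 4 0 0

Derivation:
Op 1: merge R0<->R3 -> R0=(0,0,0,0) R3=(0,0,0,0)
Op 2: merge R1<->R2 -> R1=(0,0,0,0) R2=(0,0,0,0)
Op 3: merge R1<->R3 -> R1=(0,0,0,0) R3=(0,0,0,0)
Op 4: inc R1 by 4 -> R1=(0,4,0,0) value=4
Op 5: merge R3<->R0 -> R3=(0,0,0,0) R0=(0,0,0,0)
Op 6: merge R2<->R1 -> R2=(0,4,0,0) R1=(0,4,0,0)
Op 7: merge R3<->R0 -> R3=(0,0,0,0) R0=(0,0,0,0)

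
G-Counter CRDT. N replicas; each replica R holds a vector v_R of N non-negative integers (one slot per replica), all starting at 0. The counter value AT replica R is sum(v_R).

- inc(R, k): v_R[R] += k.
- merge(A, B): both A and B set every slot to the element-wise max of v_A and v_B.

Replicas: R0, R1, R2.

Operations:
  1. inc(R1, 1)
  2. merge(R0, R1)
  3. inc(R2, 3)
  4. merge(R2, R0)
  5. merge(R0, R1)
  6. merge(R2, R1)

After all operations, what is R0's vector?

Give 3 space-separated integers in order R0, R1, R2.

Op 1: inc R1 by 1 -> R1=(0,1,0) value=1
Op 2: merge R0<->R1 -> R0=(0,1,0) R1=(0,1,0)
Op 3: inc R2 by 3 -> R2=(0,0,3) value=3
Op 4: merge R2<->R0 -> R2=(0,1,3) R0=(0,1,3)
Op 5: merge R0<->R1 -> R0=(0,1,3) R1=(0,1,3)
Op 6: merge R2<->R1 -> R2=(0,1,3) R1=(0,1,3)

Answer: 0 1 3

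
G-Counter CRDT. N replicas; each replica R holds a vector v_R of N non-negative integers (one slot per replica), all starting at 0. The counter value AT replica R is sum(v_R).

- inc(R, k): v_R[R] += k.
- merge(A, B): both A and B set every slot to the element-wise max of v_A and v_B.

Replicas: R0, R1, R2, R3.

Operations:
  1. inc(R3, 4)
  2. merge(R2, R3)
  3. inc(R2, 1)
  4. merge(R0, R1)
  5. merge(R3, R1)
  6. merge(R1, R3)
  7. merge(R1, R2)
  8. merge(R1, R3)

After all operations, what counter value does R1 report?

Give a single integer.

Op 1: inc R3 by 4 -> R3=(0,0,0,4) value=4
Op 2: merge R2<->R3 -> R2=(0,0,0,4) R3=(0,0,0,4)
Op 3: inc R2 by 1 -> R2=(0,0,1,4) value=5
Op 4: merge R0<->R1 -> R0=(0,0,0,0) R1=(0,0,0,0)
Op 5: merge R3<->R1 -> R3=(0,0,0,4) R1=(0,0,0,4)
Op 6: merge R1<->R3 -> R1=(0,0,0,4) R3=(0,0,0,4)
Op 7: merge R1<->R2 -> R1=(0,0,1,4) R2=(0,0,1,4)
Op 8: merge R1<->R3 -> R1=(0,0,1,4) R3=(0,0,1,4)

Answer: 5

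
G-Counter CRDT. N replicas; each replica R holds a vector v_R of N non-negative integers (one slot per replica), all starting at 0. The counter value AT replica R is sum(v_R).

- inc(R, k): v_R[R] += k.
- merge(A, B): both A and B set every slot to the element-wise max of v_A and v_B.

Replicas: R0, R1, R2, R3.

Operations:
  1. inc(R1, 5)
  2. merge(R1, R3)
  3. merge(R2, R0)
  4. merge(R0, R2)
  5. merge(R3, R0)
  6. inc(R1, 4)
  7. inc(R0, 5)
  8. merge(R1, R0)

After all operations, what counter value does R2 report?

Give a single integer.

Answer: 0

Derivation:
Op 1: inc R1 by 5 -> R1=(0,5,0,0) value=5
Op 2: merge R1<->R3 -> R1=(0,5,0,0) R3=(0,5,0,0)
Op 3: merge R2<->R0 -> R2=(0,0,0,0) R0=(0,0,0,0)
Op 4: merge R0<->R2 -> R0=(0,0,0,0) R2=(0,0,0,0)
Op 5: merge R3<->R0 -> R3=(0,5,0,0) R0=(0,5,0,0)
Op 6: inc R1 by 4 -> R1=(0,9,0,0) value=9
Op 7: inc R0 by 5 -> R0=(5,5,0,0) value=10
Op 8: merge R1<->R0 -> R1=(5,9,0,0) R0=(5,9,0,0)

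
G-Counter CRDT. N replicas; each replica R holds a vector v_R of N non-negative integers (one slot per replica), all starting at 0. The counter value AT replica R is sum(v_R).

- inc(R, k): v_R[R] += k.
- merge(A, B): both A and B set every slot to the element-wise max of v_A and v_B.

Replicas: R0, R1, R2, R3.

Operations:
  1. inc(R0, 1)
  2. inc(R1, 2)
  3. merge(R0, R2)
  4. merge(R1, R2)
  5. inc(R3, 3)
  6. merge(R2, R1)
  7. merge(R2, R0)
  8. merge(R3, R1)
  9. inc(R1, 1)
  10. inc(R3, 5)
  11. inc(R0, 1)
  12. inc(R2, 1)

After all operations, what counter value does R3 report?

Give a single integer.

Answer: 11

Derivation:
Op 1: inc R0 by 1 -> R0=(1,0,0,0) value=1
Op 2: inc R1 by 2 -> R1=(0,2,0,0) value=2
Op 3: merge R0<->R2 -> R0=(1,0,0,0) R2=(1,0,0,0)
Op 4: merge R1<->R2 -> R1=(1,2,0,0) R2=(1,2,0,0)
Op 5: inc R3 by 3 -> R3=(0,0,0,3) value=3
Op 6: merge R2<->R1 -> R2=(1,2,0,0) R1=(1,2,0,0)
Op 7: merge R2<->R0 -> R2=(1,2,0,0) R0=(1,2,0,0)
Op 8: merge R3<->R1 -> R3=(1,2,0,3) R1=(1,2,0,3)
Op 9: inc R1 by 1 -> R1=(1,3,0,3) value=7
Op 10: inc R3 by 5 -> R3=(1,2,0,8) value=11
Op 11: inc R0 by 1 -> R0=(2,2,0,0) value=4
Op 12: inc R2 by 1 -> R2=(1,2,1,0) value=4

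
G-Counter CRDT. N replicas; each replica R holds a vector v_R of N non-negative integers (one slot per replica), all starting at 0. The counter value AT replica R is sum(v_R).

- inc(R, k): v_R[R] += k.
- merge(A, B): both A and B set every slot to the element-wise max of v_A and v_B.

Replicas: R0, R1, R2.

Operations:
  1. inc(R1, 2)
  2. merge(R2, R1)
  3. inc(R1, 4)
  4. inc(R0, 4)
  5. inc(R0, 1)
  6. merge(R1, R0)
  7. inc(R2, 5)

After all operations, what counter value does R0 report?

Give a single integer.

Op 1: inc R1 by 2 -> R1=(0,2,0) value=2
Op 2: merge R2<->R1 -> R2=(0,2,0) R1=(0,2,0)
Op 3: inc R1 by 4 -> R1=(0,6,0) value=6
Op 4: inc R0 by 4 -> R0=(4,0,0) value=4
Op 5: inc R0 by 1 -> R0=(5,0,0) value=5
Op 6: merge R1<->R0 -> R1=(5,6,0) R0=(5,6,0)
Op 7: inc R2 by 5 -> R2=(0,2,5) value=7

Answer: 11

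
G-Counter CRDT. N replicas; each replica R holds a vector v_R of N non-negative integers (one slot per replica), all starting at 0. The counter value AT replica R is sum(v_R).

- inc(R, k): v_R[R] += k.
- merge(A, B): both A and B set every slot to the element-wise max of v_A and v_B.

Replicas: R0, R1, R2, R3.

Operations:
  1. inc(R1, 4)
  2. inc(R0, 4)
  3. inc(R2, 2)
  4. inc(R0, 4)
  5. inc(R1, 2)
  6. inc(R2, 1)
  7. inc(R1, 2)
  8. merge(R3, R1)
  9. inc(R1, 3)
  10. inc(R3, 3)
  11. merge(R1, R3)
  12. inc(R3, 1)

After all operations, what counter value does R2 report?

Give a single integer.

Answer: 3

Derivation:
Op 1: inc R1 by 4 -> R1=(0,4,0,0) value=4
Op 2: inc R0 by 4 -> R0=(4,0,0,0) value=4
Op 3: inc R2 by 2 -> R2=(0,0,2,0) value=2
Op 4: inc R0 by 4 -> R0=(8,0,0,0) value=8
Op 5: inc R1 by 2 -> R1=(0,6,0,0) value=6
Op 6: inc R2 by 1 -> R2=(0,0,3,0) value=3
Op 7: inc R1 by 2 -> R1=(0,8,0,0) value=8
Op 8: merge R3<->R1 -> R3=(0,8,0,0) R1=(0,8,0,0)
Op 9: inc R1 by 3 -> R1=(0,11,0,0) value=11
Op 10: inc R3 by 3 -> R3=(0,8,0,3) value=11
Op 11: merge R1<->R3 -> R1=(0,11,0,3) R3=(0,11,0,3)
Op 12: inc R3 by 1 -> R3=(0,11,0,4) value=15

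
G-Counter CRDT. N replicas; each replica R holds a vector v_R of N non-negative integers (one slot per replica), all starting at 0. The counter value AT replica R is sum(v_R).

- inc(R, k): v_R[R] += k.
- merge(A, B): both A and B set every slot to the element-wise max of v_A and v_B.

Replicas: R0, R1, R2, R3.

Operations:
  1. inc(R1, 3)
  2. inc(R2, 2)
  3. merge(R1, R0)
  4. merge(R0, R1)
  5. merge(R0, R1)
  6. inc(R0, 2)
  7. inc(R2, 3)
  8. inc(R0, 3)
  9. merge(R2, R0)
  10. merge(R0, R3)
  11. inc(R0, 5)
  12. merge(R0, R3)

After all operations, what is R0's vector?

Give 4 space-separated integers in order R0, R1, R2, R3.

Answer: 10 3 5 0

Derivation:
Op 1: inc R1 by 3 -> R1=(0,3,0,0) value=3
Op 2: inc R2 by 2 -> R2=(0,0,2,0) value=2
Op 3: merge R1<->R0 -> R1=(0,3,0,0) R0=(0,3,0,0)
Op 4: merge R0<->R1 -> R0=(0,3,0,0) R1=(0,3,0,0)
Op 5: merge R0<->R1 -> R0=(0,3,0,0) R1=(0,3,0,0)
Op 6: inc R0 by 2 -> R0=(2,3,0,0) value=5
Op 7: inc R2 by 3 -> R2=(0,0,5,0) value=5
Op 8: inc R0 by 3 -> R0=(5,3,0,0) value=8
Op 9: merge R2<->R0 -> R2=(5,3,5,0) R0=(5,3,5,0)
Op 10: merge R0<->R3 -> R0=(5,3,5,0) R3=(5,3,5,0)
Op 11: inc R0 by 5 -> R0=(10,3,5,0) value=18
Op 12: merge R0<->R3 -> R0=(10,3,5,0) R3=(10,3,5,0)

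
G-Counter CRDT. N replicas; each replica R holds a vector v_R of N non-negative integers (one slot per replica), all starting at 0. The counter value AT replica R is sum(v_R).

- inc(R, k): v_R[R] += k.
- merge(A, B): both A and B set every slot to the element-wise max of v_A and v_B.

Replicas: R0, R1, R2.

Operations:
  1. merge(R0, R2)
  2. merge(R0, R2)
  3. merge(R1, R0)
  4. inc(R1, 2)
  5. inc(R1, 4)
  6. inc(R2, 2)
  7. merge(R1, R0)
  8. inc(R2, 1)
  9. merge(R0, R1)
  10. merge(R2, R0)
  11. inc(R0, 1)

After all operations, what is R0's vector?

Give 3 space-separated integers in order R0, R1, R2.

Answer: 1 6 3

Derivation:
Op 1: merge R0<->R2 -> R0=(0,0,0) R2=(0,0,0)
Op 2: merge R0<->R2 -> R0=(0,0,0) R2=(0,0,0)
Op 3: merge R1<->R0 -> R1=(0,0,0) R0=(0,0,0)
Op 4: inc R1 by 2 -> R1=(0,2,0) value=2
Op 5: inc R1 by 4 -> R1=(0,6,0) value=6
Op 6: inc R2 by 2 -> R2=(0,0,2) value=2
Op 7: merge R1<->R0 -> R1=(0,6,0) R0=(0,6,0)
Op 8: inc R2 by 1 -> R2=(0,0,3) value=3
Op 9: merge R0<->R1 -> R0=(0,6,0) R1=(0,6,0)
Op 10: merge R2<->R0 -> R2=(0,6,3) R0=(0,6,3)
Op 11: inc R0 by 1 -> R0=(1,6,3) value=10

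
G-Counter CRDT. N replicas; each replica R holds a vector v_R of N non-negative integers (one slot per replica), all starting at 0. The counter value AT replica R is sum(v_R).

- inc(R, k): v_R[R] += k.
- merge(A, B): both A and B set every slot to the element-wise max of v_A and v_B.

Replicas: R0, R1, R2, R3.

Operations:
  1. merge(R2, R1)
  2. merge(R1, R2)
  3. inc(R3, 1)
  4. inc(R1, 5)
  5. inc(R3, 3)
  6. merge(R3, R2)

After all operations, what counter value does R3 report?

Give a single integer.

Answer: 4

Derivation:
Op 1: merge R2<->R1 -> R2=(0,0,0,0) R1=(0,0,0,0)
Op 2: merge R1<->R2 -> R1=(0,0,0,0) R2=(0,0,0,0)
Op 3: inc R3 by 1 -> R3=(0,0,0,1) value=1
Op 4: inc R1 by 5 -> R1=(0,5,0,0) value=5
Op 5: inc R3 by 3 -> R3=(0,0,0,4) value=4
Op 6: merge R3<->R2 -> R3=(0,0,0,4) R2=(0,0,0,4)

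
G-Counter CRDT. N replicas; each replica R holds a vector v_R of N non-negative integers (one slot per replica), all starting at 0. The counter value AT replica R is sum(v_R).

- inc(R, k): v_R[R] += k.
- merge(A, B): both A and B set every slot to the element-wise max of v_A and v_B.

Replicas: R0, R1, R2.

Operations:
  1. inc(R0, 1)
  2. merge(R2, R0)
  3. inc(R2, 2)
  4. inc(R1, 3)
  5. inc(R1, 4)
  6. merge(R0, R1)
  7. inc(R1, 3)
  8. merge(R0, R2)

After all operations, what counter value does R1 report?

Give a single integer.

Answer: 11

Derivation:
Op 1: inc R0 by 1 -> R0=(1,0,0) value=1
Op 2: merge R2<->R0 -> R2=(1,0,0) R0=(1,0,0)
Op 3: inc R2 by 2 -> R2=(1,0,2) value=3
Op 4: inc R1 by 3 -> R1=(0,3,0) value=3
Op 5: inc R1 by 4 -> R1=(0,7,0) value=7
Op 6: merge R0<->R1 -> R0=(1,7,0) R1=(1,7,0)
Op 7: inc R1 by 3 -> R1=(1,10,0) value=11
Op 8: merge R0<->R2 -> R0=(1,7,2) R2=(1,7,2)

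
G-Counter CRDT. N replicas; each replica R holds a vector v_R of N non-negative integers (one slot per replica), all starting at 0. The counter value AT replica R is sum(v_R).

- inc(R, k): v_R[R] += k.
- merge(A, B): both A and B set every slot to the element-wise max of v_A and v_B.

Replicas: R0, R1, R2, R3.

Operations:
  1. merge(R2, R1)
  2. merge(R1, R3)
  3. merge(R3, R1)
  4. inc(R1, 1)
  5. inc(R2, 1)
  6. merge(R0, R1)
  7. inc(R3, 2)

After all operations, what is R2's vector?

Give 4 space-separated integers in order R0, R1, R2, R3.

Op 1: merge R2<->R1 -> R2=(0,0,0,0) R1=(0,0,0,0)
Op 2: merge R1<->R3 -> R1=(0,0,0,0) R3=(0,0,0,0)
Op 3: merge R3<->R1 -> R3=(0,0,0,0) R1=(0,0,0,0)
Op 4: inc R1 by 1 -> R1=(0,1,0,0) value=1
Op 5: inc R2 by 1 -> R2=(0,0,1,0) value=1
Op 6: merge R0<->R1 -> R0=(0,1,0,0) R1=(0,1,0,0)
Op 7: inc R3 by 2 -> R3=(0,0,0,2) value=2

Answer: 0 0 1 0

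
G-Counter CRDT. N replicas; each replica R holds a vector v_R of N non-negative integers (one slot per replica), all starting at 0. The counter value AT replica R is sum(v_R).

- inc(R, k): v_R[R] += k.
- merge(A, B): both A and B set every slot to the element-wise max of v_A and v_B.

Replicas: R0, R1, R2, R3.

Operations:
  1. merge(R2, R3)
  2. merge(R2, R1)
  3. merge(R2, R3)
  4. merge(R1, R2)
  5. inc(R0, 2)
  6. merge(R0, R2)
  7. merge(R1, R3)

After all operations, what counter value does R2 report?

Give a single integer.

Answer: 2

Derivation:
Op 1: merge R2<->R3 -> R2=(0,0,0,0) R3=(0,0,0,0)
Op 2: merge R2<->R1 -> R2=(0,0,0,0) R1=(0,0,0,0)
Op 3: merge R2<->R3 -> R2=(0,0,0,0) R3=(0,0,0,0)
Op 4: merge R1<->R2 -> R1=(0,0,0,0) R2=(0,0,0,0)
Op 5: inc R0 by 2 -> R0=(2,0,0,0) value=2
Op 6: merge R0<->R2 -> R0=(2,0,0,0) R2=(2,0,0,0)
Op 7: merge R1<->R3 -> R1=(0,0,0,0) R3=(0,0,0,0)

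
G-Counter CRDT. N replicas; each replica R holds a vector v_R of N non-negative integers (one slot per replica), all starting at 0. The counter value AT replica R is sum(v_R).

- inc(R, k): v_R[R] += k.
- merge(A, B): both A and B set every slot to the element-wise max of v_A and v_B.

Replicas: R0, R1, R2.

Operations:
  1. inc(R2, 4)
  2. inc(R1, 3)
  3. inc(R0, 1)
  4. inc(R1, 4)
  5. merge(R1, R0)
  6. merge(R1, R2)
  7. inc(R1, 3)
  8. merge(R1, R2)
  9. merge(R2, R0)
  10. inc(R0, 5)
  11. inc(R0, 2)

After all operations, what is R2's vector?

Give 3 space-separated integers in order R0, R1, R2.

Op 1: inc R2 by 4 -> R2=(0,0,4) value=4
Op 2: inc R1 by 3 -> R1=(0,3,0) value=3
Op 3: inc R0 by 1 -> R0=(1,0,0) value=1
Op 4: inc R1 by 4 -> R1=(0,7,0) value=7
Op 5: merge R1<->R0 -> R1=(1,7,0) R0=(1,7,0)
Op 6: merge R1<->R2 -> R1=(1,7,4) R2=(1,7,4)
Op 7: inc R1 by 3 -> R1=(1,10,4) value=15
Op 8: merge R1<->R2 -> R1=(1,10,4) R2=(1,10,4)
Op 9: merge R2<->R0 -> R2=(1,10,4) R0=(1,10,4)
Op 10: inc R0 by 5 -> R0=(6,10,4) value=20
Op 11: inc R0 by 2 -> R0=(8,10,4) value=22

Answer: 1 10 4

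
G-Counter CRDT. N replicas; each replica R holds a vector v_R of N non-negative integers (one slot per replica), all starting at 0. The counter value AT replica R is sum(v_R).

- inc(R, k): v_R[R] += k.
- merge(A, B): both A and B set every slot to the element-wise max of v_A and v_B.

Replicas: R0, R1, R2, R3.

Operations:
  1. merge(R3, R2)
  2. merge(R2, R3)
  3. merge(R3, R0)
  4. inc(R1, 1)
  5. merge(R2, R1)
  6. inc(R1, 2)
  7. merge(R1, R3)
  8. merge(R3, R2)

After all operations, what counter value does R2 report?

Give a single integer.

Answer: 3

Derivation:
Op 1: merge R3<->R2 -> R3=(0,0,0,0) R2=(0,0,0,0)
Op 2: merge R2<->R3 -> R2=(0,0,0,0) R3=(0,0,0,0)
Op 3: merge R3<->R0 -> R3=(0,0,0,0) R0=(0,0,0,0)
Op 4: inc R1 by 1 -> R1=(0,1,0,0) value=1
Op 5: merge R2<->R1 -> R2=(0,1,0,0) R1=(0,1,0,0)
Op 6: inc R1 by 2 -> R1=(0,3,0,0) value=3
Op 7: merge R1<->R3 -> R1=(0,3,0,0) R3=(0,3,0,0)
Op 8: merge R3<->R2 -> R3=(0,3,0,0) R2=(0,3,0,0)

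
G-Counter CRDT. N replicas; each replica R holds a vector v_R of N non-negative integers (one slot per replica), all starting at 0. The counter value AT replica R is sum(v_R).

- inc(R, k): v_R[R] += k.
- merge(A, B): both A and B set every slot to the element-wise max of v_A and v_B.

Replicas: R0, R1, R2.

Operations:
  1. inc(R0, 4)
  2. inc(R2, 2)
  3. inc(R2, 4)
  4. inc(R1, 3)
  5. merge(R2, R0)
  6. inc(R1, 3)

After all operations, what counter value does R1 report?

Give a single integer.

Answer: 6

Derivation:
Op 1: inc R0 by 4 -> R0=(4,0,0) value=4
Op 2: inc R2 by 2 -> R2=(0,0,2) value=2
Op 3: inc R2 by 4 -> R2=(0,0,6) value=6
Op 4: inc R1 by 3 -> R1=(0,3,0) value=3
Op 5: merge R2<->R0 -> R2=(4,0,6) R0=(4,0,6)
Op 6: inc R1 by 3 -> R1=(0,6,0) value=6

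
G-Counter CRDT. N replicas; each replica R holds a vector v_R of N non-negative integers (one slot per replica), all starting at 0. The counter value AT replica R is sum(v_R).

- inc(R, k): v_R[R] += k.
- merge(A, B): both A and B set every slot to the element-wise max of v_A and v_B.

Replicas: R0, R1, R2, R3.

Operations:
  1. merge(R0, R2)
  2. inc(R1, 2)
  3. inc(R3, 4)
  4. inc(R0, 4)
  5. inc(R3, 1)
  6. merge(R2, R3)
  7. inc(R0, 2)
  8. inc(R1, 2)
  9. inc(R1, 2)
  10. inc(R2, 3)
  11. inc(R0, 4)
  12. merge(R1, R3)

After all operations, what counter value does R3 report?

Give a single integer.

Answer: 11

Derivation:
Op 1: merge R0<->R2 -> R0=(0,0,0,0) R2=(0,0,0,0)
Op 2: inc R1 by 2 -> R1=(0,2,0,0) value=2
Op 3: inc R3 by 4 -> R3=(0,0,0,4) value=4
Op 4: inc R0 by 4 -> R0=(4,0,0,0) value=4
Op 5: inc R3 by 1 -> R3=(0,0,0,5) value=5
Op 6: merge R2<->R3 -> R2=(0,0,0,5) R3=(0,0,0,5)
Op 7: inc R0 by 2 -> R0=(6,0,0,0) value=6
Op 8: inc R1 by 2 -> R1=(0,4,0,0) value=4
Op 9: inc R1 by 2 -> R1=(0,6,0,0) value=6
Op 10: inc R2 by 3 -> R2=(0,0,3,5) value=8
Op 11: inc R0 by 4 -> R0=(10,0,0,0) value=10
Op 12: merge R1<->R3 -> R1=(0,6,0,5) R3=(0,6,0,5)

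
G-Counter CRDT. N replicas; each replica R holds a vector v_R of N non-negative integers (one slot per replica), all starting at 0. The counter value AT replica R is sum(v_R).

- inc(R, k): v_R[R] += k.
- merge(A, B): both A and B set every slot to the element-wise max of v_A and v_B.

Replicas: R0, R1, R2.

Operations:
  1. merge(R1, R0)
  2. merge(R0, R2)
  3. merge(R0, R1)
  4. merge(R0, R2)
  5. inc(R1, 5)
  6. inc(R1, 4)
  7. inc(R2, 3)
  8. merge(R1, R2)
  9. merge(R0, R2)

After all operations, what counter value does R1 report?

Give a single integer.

Op 1: merge R1<->R0 -> R1=(0,0,0) R0=(0,0,0)
Op 2: merge R0<->R2 -> R0=(0,0,0) R2=(0,0,0)
Op 3: merge R0<->R1 -> R0=(0,0,0) R1=(0,0,0)
Op 4: merge R0<->R2 -> R0=(0,0,0) R2=(0,0,0)
Op 5: inc R1 by 5 -> R1=(0,5,0) value=5
Op 6: inc R1 by 4 -> R1=(0,9,0) value=9
Op 7: inc R2 by 3 -> R2=(0,0,3) value=3
Op 8: merge R1<->R2 -> R1=(0,9,3) R2=(0,9,3)
Op 9: merge R0<->R2 -> R0=(0,9,3) R2=(0,9,3)

Answer: 12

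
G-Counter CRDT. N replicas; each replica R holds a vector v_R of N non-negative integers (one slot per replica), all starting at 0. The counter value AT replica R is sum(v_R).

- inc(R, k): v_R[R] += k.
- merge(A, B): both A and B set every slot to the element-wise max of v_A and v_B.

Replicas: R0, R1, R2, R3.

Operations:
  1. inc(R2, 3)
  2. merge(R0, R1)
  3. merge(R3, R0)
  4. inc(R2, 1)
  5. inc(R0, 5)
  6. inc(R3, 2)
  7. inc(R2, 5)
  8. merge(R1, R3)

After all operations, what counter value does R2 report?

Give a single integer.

Op 1: inc R2 by 3 -> R2=(0,0,3,0) value=3
Op 2: merge R0<->R1 -> R0=(0,0,0,0) R1=(0,0,0,0)
Op 3: merge R3<->R0 -> R3=(0,0,0,0) R0=(0,0,0,0)
Op 4: inc R2 by 1 -> R2=(0,0,4,0) value=4
Op 5: inc R0 by 5 -> R0=(5,0,0,0) value=5
Op 6: inc R3 by 2 -> R3=(0,0,0,2) value=2
Op 7: inc R2 by 5 -> R2=(0,0,9,0) value=9
Op 8: merge R1<->R3 -> R1=(0,0,0,2) R3=(0,0,0,2)

Answer: 9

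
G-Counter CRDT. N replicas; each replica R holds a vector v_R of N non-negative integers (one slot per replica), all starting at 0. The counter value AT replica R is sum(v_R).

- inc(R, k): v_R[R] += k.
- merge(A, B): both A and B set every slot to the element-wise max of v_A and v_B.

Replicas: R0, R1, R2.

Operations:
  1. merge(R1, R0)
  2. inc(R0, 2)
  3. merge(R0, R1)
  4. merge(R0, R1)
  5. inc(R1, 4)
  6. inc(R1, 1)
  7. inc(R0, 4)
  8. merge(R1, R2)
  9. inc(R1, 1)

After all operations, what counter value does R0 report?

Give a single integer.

Op 1: merge R1<->R0 -> R1=(0,0,0) R0=(0,0,0)
Op 2: inc R0 by 2 -> R0=(2,0,0) value=2
Op 3: merge R0<->R1 -> R0=(2,0,0) R1=(2,0,0)
Op 4: merge R0<->R1 -> R0=(2,0,0) R1=(2,0,0)
Op 5: inc R1 by 4 -> R1=(2,4,0) value=6
Op 6: inc R1 by 1 -> R1=(2,5,0) value=7
Op 7: inc R0 by 4 -> R0=(6,0,0) value=6
Op 8: merge R1<->R2 -> R1=(2,5,0) R2=(2,5,0)
Op 9: inc R1 by 1 -> R1=(2,6,0) value=8

Answer: 6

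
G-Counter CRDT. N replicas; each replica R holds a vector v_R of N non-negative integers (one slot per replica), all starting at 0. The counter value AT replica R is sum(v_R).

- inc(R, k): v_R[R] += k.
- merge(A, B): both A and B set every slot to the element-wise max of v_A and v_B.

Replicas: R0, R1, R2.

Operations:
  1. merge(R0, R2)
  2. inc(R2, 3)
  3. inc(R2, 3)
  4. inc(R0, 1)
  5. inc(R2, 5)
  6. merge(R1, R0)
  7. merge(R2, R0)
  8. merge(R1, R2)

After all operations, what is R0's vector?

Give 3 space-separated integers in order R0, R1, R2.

Answer: 1 0 11

Derivation:
Op 1: merge R0<->R2 -> R0=(0,0,0) R2=(0,0,0)
Op 2: inc R2 by 3 -> R2=(0,0,3) value=3
Op 3: inc R2 by 3 -> R2=(0,0,6) value=6
Op 4: inc R0 by 1 -> R0=(1,0,0) value=1
Op 5: inc R2 by 5 -> R2=(0,0,11) value=11
Op 6: merge R1<->R0 -> R1=(1,0,0) R0=(1,0,0)
Op 7: merge R2<->R0 -> R2=(1,0,11) R0=(1,0,11)
Op 8: merge R1<->R2 -> R1=(1,0,11) R2=(1,0,11)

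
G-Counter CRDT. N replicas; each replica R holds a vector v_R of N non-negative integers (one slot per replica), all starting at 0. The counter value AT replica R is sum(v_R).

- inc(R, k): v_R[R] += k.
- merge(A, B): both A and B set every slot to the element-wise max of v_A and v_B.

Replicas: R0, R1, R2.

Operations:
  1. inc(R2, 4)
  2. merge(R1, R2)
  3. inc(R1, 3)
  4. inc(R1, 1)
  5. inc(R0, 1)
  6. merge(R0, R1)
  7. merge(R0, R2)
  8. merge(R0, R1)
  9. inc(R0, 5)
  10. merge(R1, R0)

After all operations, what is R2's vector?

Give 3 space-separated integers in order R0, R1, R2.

Answer: 1 4 4

Derivation:
Op 1: inc R2 by 4 -> R2=(0,0,4) value=4
Op 2: merge R1<->R2 -> R1=(0,0,4) R2=(0,0,4)
Op 3: inc R1 by 3 -> R1=(0,3,4) value=7
Op 4: inc R1 by 1 -> R1=(0,4,4) value=8
Op 5: inc R0 by 1 -> R0=(1,0,0) value=1
Op 6: merge R0<->R1 -> R0=(1,4,4) R1=(1,4,4)
Op 7: merge R0<->R2 -> R0=(1,4,4) R2=(1,4,4)
Op 8: merge R0<->R1 -> R0=(1,4,4) R1=(1,4,4)
Op 9: inc R0 by 5 -> R0=(6,4,4) value=14
Op 10: merge R1<->R0 -> R1=(6,4,4) R0=(6,4,4)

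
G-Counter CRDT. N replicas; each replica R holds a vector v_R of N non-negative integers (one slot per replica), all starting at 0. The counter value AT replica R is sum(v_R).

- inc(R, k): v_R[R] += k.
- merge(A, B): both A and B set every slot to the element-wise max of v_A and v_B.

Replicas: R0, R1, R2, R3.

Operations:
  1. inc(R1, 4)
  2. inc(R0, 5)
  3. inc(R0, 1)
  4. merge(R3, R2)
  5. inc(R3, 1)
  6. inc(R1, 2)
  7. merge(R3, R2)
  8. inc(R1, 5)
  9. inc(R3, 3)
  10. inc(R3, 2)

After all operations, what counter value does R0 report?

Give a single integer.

Op 1: inc R1 by 4 -> R1=(0,4,0,0) value=4
Op 2: inc R0 by 5 -> R0=(5,0,0,0) value=5
Op 3: inc R0 by 1 -> R0=(6,0,0,0) value=6
Op 4: merge R3<->R2 -> R3=(0,0,0,0) R2=(0,0,0,0)
Op 5: inc R3 by 1 -> R3=(0,0,0,1) value=1
Op 6: inc R1 by 2 -> R1=(0,6,0,0) value=6
Op 7: merge R3<->R2 -> R3=(0,0,0,1) R2=(0,0,0,1)
Op 8: inc R1 by 5 -> R1=(0,11,0,0) value=11
Op 9: inc R3 by 3 -> R3=(0,0,0,4) value=4
Op 10: inc R3 by 2 -> R3=(0,0,0,6) value=6

Answer: 6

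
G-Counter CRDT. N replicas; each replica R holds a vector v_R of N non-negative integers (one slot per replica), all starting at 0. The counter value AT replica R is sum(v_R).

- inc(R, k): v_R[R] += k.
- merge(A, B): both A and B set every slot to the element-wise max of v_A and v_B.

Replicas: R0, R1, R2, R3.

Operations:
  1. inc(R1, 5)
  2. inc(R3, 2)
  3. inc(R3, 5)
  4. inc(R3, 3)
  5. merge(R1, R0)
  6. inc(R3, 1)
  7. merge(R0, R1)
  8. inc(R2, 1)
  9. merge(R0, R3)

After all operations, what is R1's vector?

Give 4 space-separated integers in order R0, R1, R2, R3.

Answer: 0 5 0 0

Derivation:
Op 1: inc R1 by 5 -> R1=(0,5,0,0) value=5
Op 2: inc R3 by 2 -> R3=(0,0,0,2) value=2
Op 3: inc R3 by 5 -> R3=(0,0,0,7) value=7
Op 4: inc R3 by 3 -> R3=(0,0,0,10) value=10
Op 5: merge R1<->R0 -> R1=(0,5,0,0) R0=(0,5,0,0)
Op 6: inc R3 by 1 -> R3=(0,0,0,11) value=11
Op 7: merge R0<->R1 -> R0=(0,5,0,0) R1=(0,5,0,0)
Op 8: inc R2 by 1 -> R2=(0,0,1,0) value=1
Op 9: merge R0<->R3 -> R0=(0,5,0,11) R3=(0,5,0,11)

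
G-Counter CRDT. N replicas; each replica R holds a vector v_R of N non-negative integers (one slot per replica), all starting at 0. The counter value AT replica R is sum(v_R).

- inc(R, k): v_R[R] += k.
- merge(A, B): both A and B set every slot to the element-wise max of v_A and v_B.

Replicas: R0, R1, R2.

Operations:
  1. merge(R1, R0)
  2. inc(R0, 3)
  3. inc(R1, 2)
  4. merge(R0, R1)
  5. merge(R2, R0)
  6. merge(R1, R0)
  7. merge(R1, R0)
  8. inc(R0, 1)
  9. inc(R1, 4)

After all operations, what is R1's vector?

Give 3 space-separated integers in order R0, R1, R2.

Op 1: merge R1<->R0 -> R1=(0,0,0) R0=(0,0,0)
Op 2: inc R0 by 3 -> R0=(3,0,0) value=3
Op 3: inc R1 by 2 -> R1=(0,2,0) value=2
Op 4: merge R0<->R1 -> R0=(3,2,0) R1=(3,2,0)
Op 5: merge R2<->R0 -> R2=(3,2,0) R0=(3,2,0)
Op 6: merge R1<->R0 -> R1=(3,2,0) R0=(3,2,0)
Op 7: merge R1<->R0 -> R1=(3,2,0) R0=(3,2,0)
Op 8: inc R0 by 1 -> R0=(4,2,0) value=6
Op 9: inc R1 by 4 -> R1=(3,6,0) value=9

Answer: 3 6 0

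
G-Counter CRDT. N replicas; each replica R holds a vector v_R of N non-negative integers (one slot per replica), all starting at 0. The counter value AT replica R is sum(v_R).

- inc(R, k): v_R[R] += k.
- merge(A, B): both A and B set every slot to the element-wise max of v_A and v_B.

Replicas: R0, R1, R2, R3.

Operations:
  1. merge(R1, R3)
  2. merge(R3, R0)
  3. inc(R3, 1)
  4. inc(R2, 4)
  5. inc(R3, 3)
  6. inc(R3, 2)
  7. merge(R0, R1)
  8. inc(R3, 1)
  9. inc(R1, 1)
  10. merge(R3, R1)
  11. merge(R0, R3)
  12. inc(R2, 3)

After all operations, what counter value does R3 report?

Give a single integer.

Op 1: merge R1<->R3 -> R1=(0,0,0,0) R3=(0,0,0,0)
Op 2: merge R3<->R0 -> R3=(0,0,0,0) R0=(0,0,0,0)
Op 3: inc R3 by 1 -> R3=(0,0,0,1) value=1
Op 4: inc R2 by 4 -> R2=(0,0,4,0) value=4
Op 5: inc R3 by 3 -> R3=(0,0,0,4) value=4
Op 6: inc R3 by 2 -> R3=(0,0,0,6) value=6
Op 7: merge R0<->R1 -> R0=(0,0,0,0) R1=(0,0,0,0)
Op 8: inc R3 by 1 -> R3=(0,0,0,7) value=7
Op 9: inc R1 by 1 -> R1=(0,1,0,0) value=1
Op 10: merge R3<->R1 -> R3=(0,1,0,7) R1=(0,1,0,7)
Op 11: merge R0<->R3 -> R0=(0,1,0,7) R3=(0,1,0,7)
Op 12: inc R2 by 3 -> R2=(0,0,7,0) value=7

Answer: 8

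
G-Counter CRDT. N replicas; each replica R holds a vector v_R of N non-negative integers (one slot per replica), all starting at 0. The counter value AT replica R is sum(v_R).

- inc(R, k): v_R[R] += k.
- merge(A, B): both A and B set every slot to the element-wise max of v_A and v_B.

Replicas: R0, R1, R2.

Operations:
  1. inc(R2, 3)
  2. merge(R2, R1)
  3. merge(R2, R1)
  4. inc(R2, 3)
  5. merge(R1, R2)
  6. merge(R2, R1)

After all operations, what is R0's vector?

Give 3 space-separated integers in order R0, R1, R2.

Answer: 0 0 0

Derivation:
Op 1: inc R2 by 3 -> R2=(0,0,3) value=3
Op 2: merge R2<->R1 -> R2=(0,0,3) R1=(0,0,3)
Op 3: merge R2<->R1 -> R2=(0,0,3) R1=(0,0,3)
Op 4: inc R2 by 3 -> R2=(0,0,6) value=6
Op 5: merge R1<->R2 -> R1=(0,0,6) R2=(0,0,6)
Op 6: merge R2<->R1 -> R2=(0,0,6) R1=(0,0,6)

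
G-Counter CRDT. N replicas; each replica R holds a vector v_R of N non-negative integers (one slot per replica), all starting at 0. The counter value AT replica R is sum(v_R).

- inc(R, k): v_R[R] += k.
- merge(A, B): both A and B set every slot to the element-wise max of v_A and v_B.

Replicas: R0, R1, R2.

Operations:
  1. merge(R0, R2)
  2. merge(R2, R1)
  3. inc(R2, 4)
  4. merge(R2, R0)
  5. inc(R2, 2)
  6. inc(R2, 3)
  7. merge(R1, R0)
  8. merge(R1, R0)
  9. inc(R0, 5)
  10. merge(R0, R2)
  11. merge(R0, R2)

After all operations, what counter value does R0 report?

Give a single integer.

Answer: 14

Derivation:
Op 1: merge R0<->R2 -> R0=(0,0,0) R2=(0,0,0)
Op 2: merge R2<->R1 -> R2=(0,0,0) R1=(0,0,0)
Op 3: inc R2 by 4 -> R2=(0,0,4) value=4
Op 4: merge R2<->R0 -> R2=(0,0,4) R0=(0,0,4)
Op 5: inc R2 by 2 -> R2=(0,0,6) value=6
Op 6: inc R2 by 3 -> R2=(0,0,9) value=9
Op 7: merge R1<->R0 -> R1=(0,0,4) R0=(0,0,4)
Op 8: merge R1<->R0 -> R1=(0,0,4) R0=(0,0,4)
Op 9: inc R0 by 5 -> R0=(5,0,4) value=9
Op 10: merge R0<->R2 -> R0=(5,0,9) R2=(5,0,9)
Op 11: merge R0<->R2 -> R0=(5,0,9) R2=(5,0,9)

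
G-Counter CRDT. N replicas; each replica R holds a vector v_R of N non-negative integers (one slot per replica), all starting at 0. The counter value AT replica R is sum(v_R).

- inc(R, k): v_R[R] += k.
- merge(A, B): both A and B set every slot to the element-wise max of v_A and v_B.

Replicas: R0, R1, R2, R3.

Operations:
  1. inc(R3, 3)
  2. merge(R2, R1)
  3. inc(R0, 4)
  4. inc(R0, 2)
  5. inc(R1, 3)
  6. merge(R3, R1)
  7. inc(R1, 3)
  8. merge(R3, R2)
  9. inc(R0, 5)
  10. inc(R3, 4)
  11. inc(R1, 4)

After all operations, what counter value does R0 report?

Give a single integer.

Op 1: inc R3 by 3 -> R3=(0,0,0,3) value=3
Op 2: merge R2<->R1 -> R2=(0,0,0,0) R1=(0,0,0,0)
Op 3: inc R0 by 4 -> R0=(4,0,0,0) value=4
Op 4: inc R0 by 2 -> R0=(6,0,0,0) value=6
Op 5: inc R1 by 3 -> R1=(0,3,0,0) value=3
Op 6: merge R3<->R1 -> R3=(0,3,0,3) R1=(0,3,0,3)
Op 7: inc R1 by 3 -> R1=(0,6,0,3) value=9
Op 8: merge R3<->R2 -> R3=(0,3,0,3) R2=(0,3,0,3)
Op 9: inc R0 by 5 -> R0=(11,0,0,0) value=11
Op 10: inc R3 by 4 -> R3=(0,3,0,7) value=10
Op 11: inc R1 by 4 -> R1=(0,10,0,3) value=13

Answer: 11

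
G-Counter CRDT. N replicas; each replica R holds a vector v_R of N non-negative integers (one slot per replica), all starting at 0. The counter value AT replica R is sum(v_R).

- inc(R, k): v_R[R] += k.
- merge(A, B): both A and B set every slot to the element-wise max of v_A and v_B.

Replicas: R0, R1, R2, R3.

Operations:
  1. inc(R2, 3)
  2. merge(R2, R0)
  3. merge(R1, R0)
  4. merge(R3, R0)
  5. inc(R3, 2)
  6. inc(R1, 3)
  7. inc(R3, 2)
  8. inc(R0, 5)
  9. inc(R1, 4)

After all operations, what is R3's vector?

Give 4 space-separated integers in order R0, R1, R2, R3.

Op 1: inc R2 by 3 -> R2=(0,0,3,0) value=3
Op 2: merge R2<->R0 -> R2=(0,0,3,0) R0=(0,0,3,0)
Op 3: merge R1<->R0 -> R1=(0,0,3,0) R0=(0,0,3,0)
Op 4: merge R3<->R0 -> R3=(0,0,3,0) R0=(0,0,3,0)
Op 5: inc R3 by 2 -> R3=(0,0,3,2) value=5
Op 6: inc R1 by 3 -> R1=(0,3,3,0) value=6
Op 7: inc R3 by 2 -> R3=(0,0,3,4) value=7
Op 8: inc R0 by 5 -> R0=(5,0,3,0) value=8
Op 9: inc R1 by 4 -> R1=(0,7,3,0) value=10

Answer: 0 0 3 4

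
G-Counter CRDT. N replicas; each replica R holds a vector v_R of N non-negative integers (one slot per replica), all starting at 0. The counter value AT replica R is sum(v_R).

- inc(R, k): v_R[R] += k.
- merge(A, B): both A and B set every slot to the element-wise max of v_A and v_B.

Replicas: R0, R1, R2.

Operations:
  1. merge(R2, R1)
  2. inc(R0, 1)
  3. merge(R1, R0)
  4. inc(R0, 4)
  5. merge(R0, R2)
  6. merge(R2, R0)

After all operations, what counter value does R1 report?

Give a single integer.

Answer: 1

Derivation:
Op 1: merge R2<->R1 -> R2=(0,0,0) R1=(0,0,0)
Op 2: inc R0 by 1 -> R0=(1,0,0) value=1
Op 3: merge R1<->R0 -> R1=(1,0,0) R0=(1,0,0)
Op 4: inc R0 by 4 -> R0=(5,0,0) value=5
Op 5: merge R0<->R2 -> R0=(5,0,0) R2=(5,0,0)
Op 6: merge R2<->R0 -> R2=(5,0,0) R0=(5,0,0)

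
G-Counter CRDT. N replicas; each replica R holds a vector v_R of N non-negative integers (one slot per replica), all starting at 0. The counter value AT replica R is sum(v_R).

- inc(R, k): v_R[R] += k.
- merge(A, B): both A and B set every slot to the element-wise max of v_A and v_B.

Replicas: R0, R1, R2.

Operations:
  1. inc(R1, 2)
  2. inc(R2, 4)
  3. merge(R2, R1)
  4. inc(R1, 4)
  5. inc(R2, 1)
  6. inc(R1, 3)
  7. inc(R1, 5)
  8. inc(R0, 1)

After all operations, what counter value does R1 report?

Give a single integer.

Op 1: inc R1 by 2 -> R1=(0,2,0) value=2
Op 2: inc R2 by 4 -> R2=(0,0,4) value=4
Op 3: merge R2<->R1 -> R2=(0,2,4) R1=(0,2,4)
Op 4: inc R1 by 4 -> R1=(0,6,4) value=10
Op 5: inc R2 by 1 -> R2=(0,2,5) value=7
Op 6: inc R1 by 3 -> R1=(0,9,4) value=13
Op 7: inc R1 by 5 -> R1=(0,14,4) value=18
Op 8: inc R0 by 1 -> R0=(1,0,0) value=1

Answer: 18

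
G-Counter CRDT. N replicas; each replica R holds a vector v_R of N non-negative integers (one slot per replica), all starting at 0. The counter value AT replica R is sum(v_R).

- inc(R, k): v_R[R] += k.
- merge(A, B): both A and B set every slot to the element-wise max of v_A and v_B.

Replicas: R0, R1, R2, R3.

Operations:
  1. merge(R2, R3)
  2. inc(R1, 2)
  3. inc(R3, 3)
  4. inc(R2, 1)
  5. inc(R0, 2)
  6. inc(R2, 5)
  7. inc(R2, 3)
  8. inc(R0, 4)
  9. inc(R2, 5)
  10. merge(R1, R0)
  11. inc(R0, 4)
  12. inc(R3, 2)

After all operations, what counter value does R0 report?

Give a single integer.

Op 1: merge R2<->R3 -> R2=(0,0,0,0) R3=(0,0,0,0)
Op 2: inc R1 by 2 -> R1=(0,2,0,0) value=2
Op 3: inc R3 by 3 -> R3=(0,0,0,3) value=3
Op 4: inc R2 by 1 -> R2=(0,0,1,0) value=1
Op 5: inc R0 by 2 -> R0=(2,0,0,0) value=2
Op 6: inc R2 by 5 -> R2=(0,0,6,0) value=6
Op 7: inc R2 by 3 -> R2=(0,0,9,0) value=9
Op 8: inc R0 by 4 -> R0=(6,0,0,0) value=6
Op 9: inc R2 by 5 -> R2=(0,0,14,0) value=14
Op 10: merge R1<->R0 -> R1=(6,2,0,0) R0=(6,2,0,0)
Op 11: inc R0 by 4 -> R0=(10,2,0,0) value=12
Op 12: inc R3 by 2 -> R3=(0,0,0,5) value=5

Answer: 12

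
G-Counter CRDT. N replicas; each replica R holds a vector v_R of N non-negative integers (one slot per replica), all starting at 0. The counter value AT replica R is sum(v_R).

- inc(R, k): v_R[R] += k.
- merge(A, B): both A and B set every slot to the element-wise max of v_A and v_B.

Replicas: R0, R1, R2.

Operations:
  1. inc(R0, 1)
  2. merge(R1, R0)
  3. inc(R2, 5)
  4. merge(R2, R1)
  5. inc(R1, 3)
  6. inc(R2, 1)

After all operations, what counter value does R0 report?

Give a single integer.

Answer: 1

Derivation:
Op 1: inc R0 by 1 -> R0=(1,0,0) value=1
Op 2: merge R1<->R0 -> R1=(1,0,0) R0=(1,0,0)
Op 3: inc R2 by 5 -> R2=(0,0,5) value=5
Op 4: merge R2<->R1 -> R2=(1,0,5) R1=(1,0,5)
Op 5: inc R1 by 3 -> R1=(1,3,5) value=9
Op 6: inc R2 by 1 -> R2=(1,0,6) value=7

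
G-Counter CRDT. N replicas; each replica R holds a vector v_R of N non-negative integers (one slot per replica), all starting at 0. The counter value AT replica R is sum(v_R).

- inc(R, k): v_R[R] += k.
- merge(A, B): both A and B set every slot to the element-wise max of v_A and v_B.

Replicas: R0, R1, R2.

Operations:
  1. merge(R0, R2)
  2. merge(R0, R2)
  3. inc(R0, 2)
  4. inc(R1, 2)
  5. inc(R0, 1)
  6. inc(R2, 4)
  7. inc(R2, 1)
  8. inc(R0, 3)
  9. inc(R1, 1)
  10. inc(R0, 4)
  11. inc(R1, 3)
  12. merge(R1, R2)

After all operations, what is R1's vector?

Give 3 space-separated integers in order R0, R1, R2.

Answer: 0 6 5

Derivation:
Op 1: merge R0<->R2 -> R0=(0,0,0) R2=(0,0,0)
Op 2: merge R0<->R2 -> R0=(0,0,0) R2=(0,0,0)
Op 3: inc R0 by 2 -> R0=(2,0,0) value=2
Op 4: inc R1 by 2 -> R1=(0,2,0) value=2
Op 5: inc R0 by 1 -> R0=(3,0,0) value=3
Op 6: inc R2 by 4 -> R2=(0,0,4) value=4
Op 7: inc R2 by 1 -> R2=(0,0,5) value=5
Op 8: inc R0 by 3 -> R0=(6,0,0) value=6
Op 9: inc R1 by 1 -> R1=(0,3,0) value=3
Op 10: inc R0 by 4 -> R0=(10,0,0) value=10
Op 11: inc R1 by 3 -> R1=(0,6,0) value=6
Op 12: merge R1<->R2 -> R1=(0,6,5) R2=(0,6,5)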